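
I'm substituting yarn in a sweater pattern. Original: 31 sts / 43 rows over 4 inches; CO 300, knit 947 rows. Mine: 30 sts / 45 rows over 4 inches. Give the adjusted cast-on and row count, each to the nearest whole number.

Cast on 290 stitches; work 991 rows.

Stitches: 300 × 30/31 = 290.32 → 290.
Rows: 947 × 45/43 = 991.05 → 991.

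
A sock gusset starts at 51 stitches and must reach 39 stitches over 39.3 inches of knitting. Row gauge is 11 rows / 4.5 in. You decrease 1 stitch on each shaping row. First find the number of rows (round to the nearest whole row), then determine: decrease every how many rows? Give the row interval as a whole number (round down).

Rows = 39.3 × 2.444 = 96.1 → 96 rows.
Stitches to remove: 12 → 12 shaping rows (at 1 st each).
96 / 12 = 8.00 → every 8 rows.

Decrease every 8th row.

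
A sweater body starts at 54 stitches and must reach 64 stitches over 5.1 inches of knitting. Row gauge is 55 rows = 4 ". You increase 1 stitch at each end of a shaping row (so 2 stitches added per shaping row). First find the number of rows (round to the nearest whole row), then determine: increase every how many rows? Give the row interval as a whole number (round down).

Increase every 14th row.

Rows = 5.1 × 13.75 = 70.1 → 70 rows.
Stitches to add: 10 → 5 shaping rows (at 2 st each).
70 / 5 = 14.00 → every 14 rows.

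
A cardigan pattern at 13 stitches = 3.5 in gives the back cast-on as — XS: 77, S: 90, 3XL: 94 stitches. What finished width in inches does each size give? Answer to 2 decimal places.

13/3.5 = 3.714 sts per in.
XS: 77 / 3.714 = 20.731 → 20.73 in.
S: 90 / 3.714 = 24.231 → 24.23 in.
3XL: 94 / 3.714 = 25.308 → 25.31 in.

XS 20.73 inches; S 24.23 inches; 3XL 25.31 inches.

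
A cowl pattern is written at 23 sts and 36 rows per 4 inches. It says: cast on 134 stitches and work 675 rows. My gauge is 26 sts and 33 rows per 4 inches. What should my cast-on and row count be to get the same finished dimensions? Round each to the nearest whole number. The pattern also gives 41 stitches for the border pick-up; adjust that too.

Stitches: 134 × 26/23 = 151.48 → 151.
Rows: 675 × 33/36 = 618.75 → 619.
border pick-up: 41 × 26/23 = 46.35 → 46.

Cast on 151 stitches; work 619 rows; border pick-up 46 stitches.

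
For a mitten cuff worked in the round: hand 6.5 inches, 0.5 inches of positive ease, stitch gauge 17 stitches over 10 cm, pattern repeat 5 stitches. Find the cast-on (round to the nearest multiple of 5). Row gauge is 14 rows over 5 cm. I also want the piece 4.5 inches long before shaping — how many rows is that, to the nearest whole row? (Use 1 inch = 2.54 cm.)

Cast on 30 stitches; work 32 rows.

Finished = 6.5 + 0.5 = 7 inches.
7 inches × 2.54 = 17.78 cm.
17/10 = 1.7 sts per cm; 17.78 × 1.7 = 30.23 sts.
Nearest multiple of 5 → 30.
4.5 inches = 11.43 cm; × 2.8 = 32.00 → 32 rows.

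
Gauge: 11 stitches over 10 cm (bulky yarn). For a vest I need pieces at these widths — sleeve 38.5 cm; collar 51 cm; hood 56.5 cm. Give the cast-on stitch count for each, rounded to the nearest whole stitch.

sleeve 42; collar 56; hood 62.

Rate = 11/10 = 1.1 sts per cm.
sleeve: 38.5 × 1.1 = 42.35 → 42.
collar: 51 × 1.1 = 56.10 → 56.
hood: 56.5 × 1.1 = 62.15 → 62.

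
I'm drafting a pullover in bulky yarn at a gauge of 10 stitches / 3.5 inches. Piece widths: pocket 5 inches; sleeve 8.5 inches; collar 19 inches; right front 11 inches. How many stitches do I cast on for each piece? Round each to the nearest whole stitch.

Rate = 10/3.5 = 2.857 sts per in.
pocket: 5 × 2.857 = 14.29 → 14.
sleeve: 8.5 × 2.857 = 24.29 → 24.
collar: 19 × 2.857 = 54.29 → 54.
right front: 11 × 2.857 = 31.43 → 31.

pocket 14; sleeve 24; collar 54; right front 31.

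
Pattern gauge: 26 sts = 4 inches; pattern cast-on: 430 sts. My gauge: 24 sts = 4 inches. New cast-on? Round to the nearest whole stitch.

397 stitches.

Scale factor = 24 / 26 = 0.923.
430 × 24 / 26 = 396.92 sts.
→ 397 sts.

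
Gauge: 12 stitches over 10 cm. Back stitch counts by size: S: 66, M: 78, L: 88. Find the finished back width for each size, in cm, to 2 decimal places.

S 55.00 cm; M 65.00 cm; L 73.33 cm.

12/10 = 1.2 sts per cm.
S: 66 / 1.2 = 55.000 → 55.00 cm.
M: 78 / 1.2 = 65.000 → 65.00 cm.
L: 88 / 1.2 = 73.333 → 73.33 cm.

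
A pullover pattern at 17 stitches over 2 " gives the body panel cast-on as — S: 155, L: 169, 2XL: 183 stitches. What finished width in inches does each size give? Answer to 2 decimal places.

S 18.24 inches; L 19.88 inches; 2XL 21.53 inches.

17/2 = 8.5 sts per in.
S: 155 / 8.5 = 18.235 → 18.24 in.
L: 169 / 8.5 = 19.882 → 19.88 in.
2XL: 183 / 8.5 = 21.529 → 21.53 in.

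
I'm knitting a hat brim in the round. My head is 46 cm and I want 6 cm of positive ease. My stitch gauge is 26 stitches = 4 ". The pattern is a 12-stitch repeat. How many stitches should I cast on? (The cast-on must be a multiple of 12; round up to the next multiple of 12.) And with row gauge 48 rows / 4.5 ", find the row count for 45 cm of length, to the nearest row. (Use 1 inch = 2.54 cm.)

Finished = 46 + 6 = 52 cm.
52 cm × 1/2.54 = 20.47 inches.
26/4 = 6.5 sts per in; 20.47 × 6.5 = 133.07 sts.
Next multiple of 12 → 144.
45 cm = 17.72 inches; × 10.667 = 188.98 → 189 rows.

Cast on 144 stitches; work 189 rows.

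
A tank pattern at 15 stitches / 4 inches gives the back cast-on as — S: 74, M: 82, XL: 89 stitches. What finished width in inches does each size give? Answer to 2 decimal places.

S 19.73 inches; M 21.87 inches; XL 23.73 inches.

15/4 = 3.75 sts per in.
S: 74 / 3.75 = 19.733 → 19.73 in.
M: 82 / 3.75 = 21.867 → 21.87 in.
XL: 89 / 3.75 = 23.733 → 23.73 in.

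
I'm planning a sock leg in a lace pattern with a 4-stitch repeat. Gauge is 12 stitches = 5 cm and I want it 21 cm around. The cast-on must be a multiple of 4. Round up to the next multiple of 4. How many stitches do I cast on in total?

52 stitches.

12 / 5 = 2.4 sts per cm.
21 × 2.4 = 50.40 sts.
Next multiple of 4: 52.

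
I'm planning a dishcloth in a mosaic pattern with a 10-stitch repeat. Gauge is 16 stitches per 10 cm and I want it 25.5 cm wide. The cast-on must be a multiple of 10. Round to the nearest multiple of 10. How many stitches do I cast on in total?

40 stitches.

16 / 10 = 1.6 sts per cm.
25.5 × 1.6 = 40.80 sts.
Nearest multiple of 10: 40.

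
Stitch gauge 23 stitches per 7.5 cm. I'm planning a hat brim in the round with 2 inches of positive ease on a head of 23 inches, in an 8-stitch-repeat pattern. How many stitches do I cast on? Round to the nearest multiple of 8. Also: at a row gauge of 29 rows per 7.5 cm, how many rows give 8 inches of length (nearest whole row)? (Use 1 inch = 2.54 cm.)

Finished = 23 + 2 = 25 inches.
25 inches × 2.54 = 63.50 cm.
23/7.5 = 3.067 sts per cm; 63.50 × 3.067 = 194.73 sts.
Nearest multiple of 8 → 192.
8 inches = 20.32 cm; × 3.867 = 78.57 → 79 rows.

Cast on 192 stitches; work 79 rows.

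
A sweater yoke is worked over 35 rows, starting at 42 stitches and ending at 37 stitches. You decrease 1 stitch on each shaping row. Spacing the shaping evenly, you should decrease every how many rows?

Stitches to remove: |37 − 42| = 5.
Shaping rows needed: 5 / 1 = 5.
35 rows / 5 = every 7 rows.

Decrease every 7th row.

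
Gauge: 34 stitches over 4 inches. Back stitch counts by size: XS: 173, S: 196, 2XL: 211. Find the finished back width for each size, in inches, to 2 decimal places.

XS 20.35 inches; S 23.06 inches; 2XL 24.82 inches.

34/4 = 8.5 sts per in.
XS: 173 / 8.5 = 20.353 → 20.35 in.
S: 196 / 8.5 = 23.059 → 23.06 in.
2XL: 211 / 8.5 = 24.824 → 24.82 in.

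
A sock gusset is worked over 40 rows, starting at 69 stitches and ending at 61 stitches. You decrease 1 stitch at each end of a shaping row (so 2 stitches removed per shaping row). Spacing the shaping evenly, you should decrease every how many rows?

Stitches to remove: |61 − 69| = 8.
Shaping rows needed: 8 / 2 = 4.
40 rows / 4 = every 10 rows.

Decrease every 10th row.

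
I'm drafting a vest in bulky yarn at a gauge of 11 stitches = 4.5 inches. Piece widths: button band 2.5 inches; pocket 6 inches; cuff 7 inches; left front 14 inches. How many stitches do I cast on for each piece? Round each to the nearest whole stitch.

button band 6; pocket 15; cuff 17; left front 34.

Rate = 11/4.5 = 2.444 sts per in.
button band: 2.5 × 2.444 = 6.11 → 6.
pocket: 6 × 2.444 = 14.67 → 15.
cuff: 7 × 2.444 = 17.11 → 17.
left front: 14 × 2.444 = 34.22 → 34.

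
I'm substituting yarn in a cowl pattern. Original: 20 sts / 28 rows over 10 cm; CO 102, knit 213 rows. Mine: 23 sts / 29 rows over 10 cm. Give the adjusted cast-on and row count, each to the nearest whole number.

Cast on 117 stitches; work 221 rows.

Stitches: 102 × 23/20 = 117.30 → 117.
Rows: 213 × 29/28 = 220.61 → 221.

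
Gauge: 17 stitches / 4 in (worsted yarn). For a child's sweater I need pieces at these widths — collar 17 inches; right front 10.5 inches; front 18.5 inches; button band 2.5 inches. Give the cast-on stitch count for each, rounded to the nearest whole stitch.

Rate = 17/4 = 4.25 sts per in.
collar: 17 × 4.25 = 72.25 → 72.
right front: 10.5 × 4.25 = 44.62 → 45.
front: 18.5 × 4.25 = 78.62 → 79.
button band: 2.5 × 4.25 = 10.62 → 11.

collar 72; right front 45; front 79; button band 11.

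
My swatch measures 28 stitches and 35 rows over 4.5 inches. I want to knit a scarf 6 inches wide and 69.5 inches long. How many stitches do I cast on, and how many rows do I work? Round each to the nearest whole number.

Cast on 37 stitches and work 541 rows.

Stitch gauge = 28/4.5 = 6.222 sts/in; 6 × 6.222 = 37.33 → 37 sts.
Row gauge = 35/4.5 = 7.778 rows/in; 69.5 × 7.778 = 540.56 → 541 rows.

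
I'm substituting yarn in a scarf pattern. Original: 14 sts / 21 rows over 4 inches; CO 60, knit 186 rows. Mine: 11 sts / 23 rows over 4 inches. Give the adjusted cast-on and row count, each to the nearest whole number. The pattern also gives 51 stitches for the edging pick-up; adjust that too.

Stitches: 60 × 11/14 = 47.14 → 47.
Rows: 186 × 23/21 = 203.71 → 204.
edging pick-up: 51 × 11/14 = 40.07 → 40.

Cast on 47 stitches; work 204 rows; edging pick-up 40 stitches.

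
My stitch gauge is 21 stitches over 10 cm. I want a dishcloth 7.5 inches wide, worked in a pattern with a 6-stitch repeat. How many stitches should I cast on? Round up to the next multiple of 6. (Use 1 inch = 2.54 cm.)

42 stitches.

7.5 in = 7.5 × 2.54 = 19.05 cm.
21 / 10 = 2.1 sts/cm.
19.05 × 2.1 = 40.01 sts.
→ 42.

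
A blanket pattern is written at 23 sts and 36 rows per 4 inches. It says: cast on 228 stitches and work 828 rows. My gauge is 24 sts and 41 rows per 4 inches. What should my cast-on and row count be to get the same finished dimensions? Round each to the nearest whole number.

Stitches: 228 × 24/23 = 237.91 → 238.
Rows: 828 × 41/36 = 943.00 → 943.

Cast on 238 stitches; work 943 rows.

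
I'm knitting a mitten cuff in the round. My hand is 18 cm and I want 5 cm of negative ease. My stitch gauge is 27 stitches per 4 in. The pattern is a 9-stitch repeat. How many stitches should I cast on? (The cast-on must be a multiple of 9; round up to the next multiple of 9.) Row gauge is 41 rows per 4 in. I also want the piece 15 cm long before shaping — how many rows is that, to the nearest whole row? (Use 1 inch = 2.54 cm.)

Cast on 36 stitches; work 61 rows.

Finished = 18 − 5 = 13 cm.
13 cm × 1/2.54 = 5.12 inches.
27/4 = 6.75 sts per in; 5.12 × 6.75 = 34.55 sts.
Next multiple of 9 → 36.
15 cm = 5.91 inches; × 10.25 = 60.53 → 61 rows.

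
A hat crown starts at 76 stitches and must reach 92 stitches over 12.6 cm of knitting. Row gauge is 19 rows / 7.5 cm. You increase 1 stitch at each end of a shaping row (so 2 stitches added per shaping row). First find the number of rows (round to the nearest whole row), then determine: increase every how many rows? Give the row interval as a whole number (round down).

Rows = 12.6 × 2.533 = 31.9 → 32 rows.
Stitches to add: 16 → 8 shaping rows (at 2 st each).
32 / 8 = 4.00 → every 4 rows.

Increase every 4th row.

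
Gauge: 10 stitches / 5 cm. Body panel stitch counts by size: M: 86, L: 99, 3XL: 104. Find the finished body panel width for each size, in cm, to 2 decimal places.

10/5 = 2 sts per cm.
M: 86 / 2 = 43.000 → 43.00 cm.
L: 99 / 2 = 49.500 → 49.50 cm.
3XL: 104 / 2 = 52.000 → 52.00 cm.

M 43.00 cm; L 49.50 cm; 3XL 52.00 cm.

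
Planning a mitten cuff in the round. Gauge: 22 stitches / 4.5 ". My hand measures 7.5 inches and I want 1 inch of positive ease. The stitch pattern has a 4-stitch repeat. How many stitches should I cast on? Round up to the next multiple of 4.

CO 44 sts.

Finished = 7.5 + 1 = 8.5 inches.
22 / 4.5 = 4.889 sts/in.
8.5 × 4.889 = 41.56 sts.
Next multiple of 4: 44.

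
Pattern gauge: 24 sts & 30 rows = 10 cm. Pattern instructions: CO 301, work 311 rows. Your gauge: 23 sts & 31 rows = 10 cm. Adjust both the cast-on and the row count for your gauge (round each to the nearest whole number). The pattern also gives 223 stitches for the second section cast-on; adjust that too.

Stitches: 301 × 23/24 = 288.46 → 288.
Rows: 311 × 31/30 = 321.37 → 321.
second section cast-on: 223 × 23/24 = 213.71 → 214.

Cast on 288 stitches; work 321 rows; second section cast-on 214 stitches.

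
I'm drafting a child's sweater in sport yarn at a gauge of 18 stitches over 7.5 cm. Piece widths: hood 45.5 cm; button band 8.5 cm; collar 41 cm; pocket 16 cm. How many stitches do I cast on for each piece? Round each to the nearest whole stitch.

hood 109; button band 20; collar 98; pocket 38.

Rate = 18/7.5 = 2.4 sts per cm.
hood: 45.5 × 2.4 = 109.20 → 109.
button band: 8.5 × 2.4 = 20.40 → 20.
collar: 41 × 2.4 = 98.40 → 98.
pocket: 16 × 2.4 = 38.40 → 38.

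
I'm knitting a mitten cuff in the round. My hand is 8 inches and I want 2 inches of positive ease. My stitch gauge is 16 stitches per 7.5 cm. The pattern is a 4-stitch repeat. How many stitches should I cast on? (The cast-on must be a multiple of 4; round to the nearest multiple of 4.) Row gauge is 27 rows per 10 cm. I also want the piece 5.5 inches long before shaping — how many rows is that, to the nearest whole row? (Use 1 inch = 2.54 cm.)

Cast on 56 stitches; work 38 rows.

Finished = 8 + 2 = 10 inches.
10 inches × 2.54 = 25.40 cm.
16/7.5 = 2.133 sts per cm; 25.40 × 2.133 = 54.19 sts.
Nearest multiple of 4 → 56.
5.5 inches = 13.97 cm; × 2.7 = 37.72 → 38 rows.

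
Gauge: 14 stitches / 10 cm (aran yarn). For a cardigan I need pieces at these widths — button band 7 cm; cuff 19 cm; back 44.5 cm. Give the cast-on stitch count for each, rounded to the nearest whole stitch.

Rate = 14/10 = 1.4 sts per cm.
button band: 7 × 1.4 = 9.80 → 10.
cuff: 19 × 1.4 = 26.60 → 27.
back: 44.5 × 1.4 = 62.30 → 62.

button band 10; cuff 27; back 62.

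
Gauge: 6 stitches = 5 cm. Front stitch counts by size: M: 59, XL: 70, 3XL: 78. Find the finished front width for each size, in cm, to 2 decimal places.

M 49.17 cm; XL 58.33 cm; 3XL 65.00 cm.

6/5 = 1.2 sts per cm.
M: 59 / 1.2 = 49.167 → 49.17 cm.
XL: 70 / 1.2 = 58.333 → 58.33 cm.
3XL: 78 / 1.2 = 65.000 → 65.00 cm.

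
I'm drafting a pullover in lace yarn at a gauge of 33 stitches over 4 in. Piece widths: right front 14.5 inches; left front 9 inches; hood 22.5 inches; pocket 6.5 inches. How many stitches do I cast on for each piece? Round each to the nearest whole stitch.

Rate = 33/4 = 8.25 sts per in.
right front: 14.5 × 8.25 = 119.62 → 120.
left front: 9 × 8.25 = 74.25 → 74.
hood: 22.5 × 8.25 = 185.62 → 186.
pocket: 6.5 × 8.25 = 53.62 → 54.

right front 120; left front 74; hood 186; pocket 54.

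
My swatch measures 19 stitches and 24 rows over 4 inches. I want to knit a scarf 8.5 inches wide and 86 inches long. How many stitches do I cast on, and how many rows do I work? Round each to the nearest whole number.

Cast on 40 stitches and work 516 rows.

Stitch gauge = 19/4 = 4.75 sts/in; 8.5 × 4.75 = 40.38 → 40 sts.
Row gauge = 24/4 = 6 rows/in; 86 × 6 = 516.00 → 516 rows.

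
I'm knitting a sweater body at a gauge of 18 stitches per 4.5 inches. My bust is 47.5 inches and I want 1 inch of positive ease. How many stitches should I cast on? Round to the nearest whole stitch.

Cast on 194 stitches.

Finished = 47.5 + 1 = 48.5 in.
18 / 4.5 = 4 sts per inch.
48.50 × 4 = 194.00 sts.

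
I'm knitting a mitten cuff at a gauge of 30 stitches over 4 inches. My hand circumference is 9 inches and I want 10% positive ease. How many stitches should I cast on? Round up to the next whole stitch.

75 stitches.

Finished = 9 × 1.10 = 9.90 in.
30 / 4 = 7.5 sts per inch.
9.90 × 7.5 = 74.25 sts.
→ 75 sts.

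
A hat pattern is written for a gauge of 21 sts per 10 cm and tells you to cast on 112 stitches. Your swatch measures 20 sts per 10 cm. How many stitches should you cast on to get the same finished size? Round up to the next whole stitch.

Scale factor = 20 / 21 = 0.952.
112 × 20 / 21 = 106.67 sts.
→ 107 sts.

CO 107 sts.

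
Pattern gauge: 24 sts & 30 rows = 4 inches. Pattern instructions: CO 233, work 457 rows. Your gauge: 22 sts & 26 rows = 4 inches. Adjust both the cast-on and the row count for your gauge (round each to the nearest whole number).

Cast on 214 stitches; work 396 rows.

Stitches: 233 × 22/24 = 213.58 → 214.
Rows: 457 × 26/30 = 396.07 → 396.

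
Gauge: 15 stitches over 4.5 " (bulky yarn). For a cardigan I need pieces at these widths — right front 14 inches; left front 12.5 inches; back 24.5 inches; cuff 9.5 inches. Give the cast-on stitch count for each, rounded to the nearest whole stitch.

Rate = 15/4.5 = 3.333 sts per in.
right front: 14 × 3.333 = 46.67 → 47.
left front: 12.5 × 3.333 = 41.67 → 42.
back: 24.5 × 3.333 = 81.67 → 82.
cuff: 9.5 × 3.333 = 31.67 → 32.

right front 47; left front 42; back 82; cuff 32.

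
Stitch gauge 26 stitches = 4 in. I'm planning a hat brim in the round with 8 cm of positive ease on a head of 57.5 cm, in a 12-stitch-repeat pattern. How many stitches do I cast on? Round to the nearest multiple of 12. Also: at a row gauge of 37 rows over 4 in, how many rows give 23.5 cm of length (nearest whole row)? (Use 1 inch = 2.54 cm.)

Cast on 168 stitches; work 86 rows.

Finished = 57.5 + 8 = 65.5 cm.
65.5 cm × 1/2.54 = 25.79 inches.
26/4 = 6.5 sts per in; 25.79 × 6.5 = 167.62 sts.
Nearest multiple of 12 → 168.
23.5 cm = 9.25 inches; × 9.25 = 85.58 → 86 rows.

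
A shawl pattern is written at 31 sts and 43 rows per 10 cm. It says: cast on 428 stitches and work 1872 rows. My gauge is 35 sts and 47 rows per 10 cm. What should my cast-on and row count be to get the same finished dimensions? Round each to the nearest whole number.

Stitches: 428 × 35/31 = 483.23 → 483.
Rows: 1872 × 47/43 = 2046.14 → 2046.

Cast on 483 stitches; work 2046 rows.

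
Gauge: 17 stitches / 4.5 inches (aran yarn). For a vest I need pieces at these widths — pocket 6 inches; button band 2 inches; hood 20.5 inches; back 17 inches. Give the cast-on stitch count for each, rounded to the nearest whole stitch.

pocket 23; button band 8; hood 77; back 64.

Rate = 17/4.5 = 3.778 sts per in.
pocket: 6 × 3.778 = 22.67 → 23.
button band: 2 × 3.778 = 7.56 → 8.
hood: 20.5 × 3.778 = 77.44 → 77.
back: 17 × 3.778 = 64.22 → 64.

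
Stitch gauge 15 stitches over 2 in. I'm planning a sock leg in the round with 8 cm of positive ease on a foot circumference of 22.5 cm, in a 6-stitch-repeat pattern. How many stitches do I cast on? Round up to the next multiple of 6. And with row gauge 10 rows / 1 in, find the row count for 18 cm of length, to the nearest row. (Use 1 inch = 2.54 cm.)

Finished = 22.5 + 8 = 30.5 cm.
30.5 cm × 1/2.54 = 12.01 inches.
15/2 = 7.5 sts per in; 12.01 × 7.5 = 90.06 sts.
Next multiple of 6 → 96.
18 cm = 7.09 inches; × 10 = 70.87 → 71 rows.

Cast on 96 stitches; work 71 rows.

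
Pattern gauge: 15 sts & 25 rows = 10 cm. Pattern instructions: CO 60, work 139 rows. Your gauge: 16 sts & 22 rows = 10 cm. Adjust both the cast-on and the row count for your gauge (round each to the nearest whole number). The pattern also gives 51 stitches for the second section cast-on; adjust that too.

Stitches: 60 × 16/15 = 64.00 → 64.
Rows: 139 × 22/25 = 122.32 → 122.
second section cast-on: 51 × 16/15 = 54.40 → 54.

Cast on 64 stitches; work 122 rows; second section cast-on 54 stitches.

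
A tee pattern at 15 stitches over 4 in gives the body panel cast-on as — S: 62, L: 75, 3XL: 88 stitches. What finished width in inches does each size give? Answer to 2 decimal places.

S 16.53 inches; L 20.00 inches; 3XL 23.47 inches.

15/4 = 3.75 sts per in.
S: 62 / 3.75 = 16.533 → 16.53 in.
L: 75 / 3.75 = 20.000 → 20.00 in.
3XL: 88 / 3.75 = 23.467 → 23.47 in.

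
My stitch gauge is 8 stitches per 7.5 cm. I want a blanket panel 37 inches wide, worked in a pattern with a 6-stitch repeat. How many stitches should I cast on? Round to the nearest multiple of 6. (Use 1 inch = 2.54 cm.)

37 in = 37 × 2.54 = 93.98 cm.
8 / 7.5 = 1.067 sts/cm.
93.98 × 1.067 = 100.25 sts.
→ 102.

102 stitches.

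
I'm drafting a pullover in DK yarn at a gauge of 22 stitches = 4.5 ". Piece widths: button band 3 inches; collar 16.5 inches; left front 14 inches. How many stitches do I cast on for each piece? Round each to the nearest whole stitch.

Rate = 22/4.5 = 4.889 sts per in.
button band: 3 × 4.889 = 14.67 → 15.
collar: 16.5 × 4.889 = 80.67 → 81.
left front: 14 × 4.889 = 68.44 → 68.

button band 15; collar 81; left front 68.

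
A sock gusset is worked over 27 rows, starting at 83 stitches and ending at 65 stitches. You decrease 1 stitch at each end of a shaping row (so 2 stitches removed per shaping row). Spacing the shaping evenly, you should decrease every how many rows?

Decrease every 3rd row.

Stitches to remove: |65 − 83| = 18.
Shaping rows needed: 18 / 2 = 9.
27 rows / 9 = every 3 rows.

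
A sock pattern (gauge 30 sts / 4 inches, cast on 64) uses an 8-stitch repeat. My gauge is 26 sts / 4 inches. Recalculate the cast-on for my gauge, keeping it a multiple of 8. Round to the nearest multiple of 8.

CO 56 sts.

64 × 26 / 30 = 55.47.
Nearest multiple of 8: 56.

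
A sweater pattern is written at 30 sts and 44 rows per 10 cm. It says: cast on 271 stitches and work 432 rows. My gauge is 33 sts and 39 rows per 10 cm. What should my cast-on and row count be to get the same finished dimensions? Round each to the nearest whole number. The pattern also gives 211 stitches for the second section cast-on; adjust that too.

Stitches: 271 × 33/30 = 298.10 → 298.
Rows: 432 × 39/44 = 382.91 → 383.
second section cast-on: 211 × 33/30 = 232.10 → 232.

Cast on 298 stitches; work 383 rows; second section cast-on 232 stitches.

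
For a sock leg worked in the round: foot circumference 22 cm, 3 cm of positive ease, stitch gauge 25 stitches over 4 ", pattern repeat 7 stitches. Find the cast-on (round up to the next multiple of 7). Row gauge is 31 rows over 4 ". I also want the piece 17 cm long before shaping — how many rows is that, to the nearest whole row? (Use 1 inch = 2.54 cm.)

Cast on 63 stitches; work 52 rows.

Finished = 22 + 3 = 25 cm.
25 cm × 1/2.54 = 9.84 inches.
25/4 = 6.25 sts per in; 9.84 × 6.25 = 61.52 sts.
Next multiple of 7 → 63.
17 cm = 6.69 inches; × 7.75 = 51.87 → 52 rows.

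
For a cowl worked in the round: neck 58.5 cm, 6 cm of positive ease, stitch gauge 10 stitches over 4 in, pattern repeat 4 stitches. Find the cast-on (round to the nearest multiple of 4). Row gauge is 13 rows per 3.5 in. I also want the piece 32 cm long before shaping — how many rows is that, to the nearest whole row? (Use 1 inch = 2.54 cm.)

Cast on 64 stitches; work 47 rows.

Finished = 58.5 + 6 = 64.5 cm.
64.5 cm × 1/2.54 = 25.39 inches.
10/4 = 2.5 sts per in; 25.39 × 2.5 = 63.48 sts.
Nearest multiple of 4 → 64.
32 cm = 12.60 inches; × 3.714 = 46.79 → 47 rows.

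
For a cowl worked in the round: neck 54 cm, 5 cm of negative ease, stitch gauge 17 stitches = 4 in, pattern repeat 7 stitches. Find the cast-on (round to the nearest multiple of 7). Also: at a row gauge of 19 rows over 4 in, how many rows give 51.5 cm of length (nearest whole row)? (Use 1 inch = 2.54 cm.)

Cast on 84 stitches; work 96 rows.

Finished = 54 − 5 = 49 cm.
49 cm × 1/2.54 = 19.29 inches.
17/4 = 4.25 sts per in; 19.29 × 4.25 = 81.99 sts.
Nearest multiple of 7 → 84.
51.5 cm = 20.28 inches; × 4.75 = 96.31 → 96 rows.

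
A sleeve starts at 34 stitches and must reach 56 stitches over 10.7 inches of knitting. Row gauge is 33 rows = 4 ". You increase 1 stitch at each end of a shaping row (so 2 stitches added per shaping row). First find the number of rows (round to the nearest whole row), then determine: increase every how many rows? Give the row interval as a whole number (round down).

Rows = 10.7 × 8.25 = 88.3 → 88 rows.
Stitches to add: 22 → 11 shaping rows (at 2 st each).
88 / 11 = 8.00 → every 8 rows.

Increase every 8th row.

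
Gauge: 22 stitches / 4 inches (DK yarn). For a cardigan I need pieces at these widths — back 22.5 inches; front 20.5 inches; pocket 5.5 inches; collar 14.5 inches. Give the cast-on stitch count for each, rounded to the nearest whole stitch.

back 124; front 113; pocket 30; collar 80.

Rate = 22/4 = 5.5 sts per in.
back: 22.5 × 5.5 = 123.75 → 124.
front: 20.5 × 5.5 = 112.75 → 113.
pocket: 5.5 × 5.5 = 30.25 → 30.
collar: 14.5 × 5.5 = 79.75 → 80.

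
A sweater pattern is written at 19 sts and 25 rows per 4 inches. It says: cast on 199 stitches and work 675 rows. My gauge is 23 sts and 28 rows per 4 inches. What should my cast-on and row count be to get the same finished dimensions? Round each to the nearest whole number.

Stitches: 199 × 23/19 = 240.89 → 241.
Rows: 675 × 28/25 = 756.00 → 756.

Cast on 241 stitches; work 756 rows.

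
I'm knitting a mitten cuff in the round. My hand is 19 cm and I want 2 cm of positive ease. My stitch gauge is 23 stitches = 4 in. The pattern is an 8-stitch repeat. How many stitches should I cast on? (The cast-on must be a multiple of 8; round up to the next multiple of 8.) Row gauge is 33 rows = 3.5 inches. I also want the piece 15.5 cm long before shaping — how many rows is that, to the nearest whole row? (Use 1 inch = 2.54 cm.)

Finished = 19 + 2 = 21 cm.
21 cm × 1/2.54 = 8.27 inches.
23/4 = 5.75 sts per in; 8.27 × 5.75 = 47.54 sts.
Next multiple of 8 → 48.
15.5 cm = 6.10 inches; × 9.429 = 57.54 → 58 rows.

Cast on 48 stitches; work 58 rows.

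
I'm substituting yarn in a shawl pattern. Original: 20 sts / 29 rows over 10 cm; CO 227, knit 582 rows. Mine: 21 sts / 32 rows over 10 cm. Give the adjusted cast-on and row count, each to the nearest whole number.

Cast on 238 stitches; work 642 rows.

Stitches: 227 × 21/20 = 238.35 → 238.
Rows: 582 × 32/29 = 642.21 → 642.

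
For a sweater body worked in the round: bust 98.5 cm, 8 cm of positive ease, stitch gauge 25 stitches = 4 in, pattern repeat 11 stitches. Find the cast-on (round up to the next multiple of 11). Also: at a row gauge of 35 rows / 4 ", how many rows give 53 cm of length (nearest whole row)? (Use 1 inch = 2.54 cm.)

Cast on 264 stitches; work 183 rows.

Finished = 98.5 + 8 = 106.5 cm.
106.5 cm × 1/2.54 = 41.93 inches.
25/4 = 6.25 sts per in; 41.93 × 6.25 = 262.06 sts.
Next multiple of 11 → 264.
53 cm = 20.87 inches; × 8.75 = 182.58 → 183 rows.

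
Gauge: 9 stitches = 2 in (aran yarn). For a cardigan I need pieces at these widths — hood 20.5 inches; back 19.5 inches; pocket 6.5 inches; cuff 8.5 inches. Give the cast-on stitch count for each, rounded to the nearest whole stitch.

Rate = 9/2 = 4.5 sts per in.
hood: 20.5 × 4.5 = 92.25 → 92.
back: 19.5 × 4.5 = 87.75 → 88.
pocket: 6.5 × 4.5 = 29.25 → 29.
cuff: 8.5 × 4.5 = 38.25 → 38.

hood 92; back 88; pocket 29; cuff 38.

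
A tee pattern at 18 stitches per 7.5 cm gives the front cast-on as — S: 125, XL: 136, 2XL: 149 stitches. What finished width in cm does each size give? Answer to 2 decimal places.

18/7.5 = 2.4 sts per cm.
S: 125 / 2.4 = 52.083 → 52.08 cm.
XL: 136 / 2.4 = 56.667 → 56.67 cm.
2XL: 149 / 2.4 = 62.083 → 62.08 cm.

S 52.08 cm; XL 56.67 cm; 2XL 62.08 cm.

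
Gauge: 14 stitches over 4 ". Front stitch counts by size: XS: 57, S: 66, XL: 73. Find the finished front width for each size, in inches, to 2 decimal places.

14/4 = 3.5 sts per in.
XS: 57 / 3.5 = 16.286 → 16.29 in.
S: 66 / 3.5 = 18.857 → 18.86 in.
XL: 73 / 3.5 = 20.857 → 20.86 in.

XS 16.29 inches; S 18.86 inches; XL 20.86 inches.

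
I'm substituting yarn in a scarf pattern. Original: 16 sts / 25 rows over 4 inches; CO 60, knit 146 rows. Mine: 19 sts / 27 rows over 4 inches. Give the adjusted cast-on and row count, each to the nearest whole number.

Cast on 71 stitches; work 158 rows.

Stitches: 60 × 19/16 = 71.25 → 71.
Rows: 146 × 27/25 = 157.68 → 158.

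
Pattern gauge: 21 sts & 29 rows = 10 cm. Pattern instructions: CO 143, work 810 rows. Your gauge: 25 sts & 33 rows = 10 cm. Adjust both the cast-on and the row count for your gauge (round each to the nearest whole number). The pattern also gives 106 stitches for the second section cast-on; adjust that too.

Cast on 170 stitches; work 922 rows; second section cast-on 126 stitches.

Stitches: 143 × 25/21 = 170.24 → 170.
Rows: 810 × 33/29 = 921.72 → 922.
second section cast-on: 106 × 25/21 = 126.19 → 126.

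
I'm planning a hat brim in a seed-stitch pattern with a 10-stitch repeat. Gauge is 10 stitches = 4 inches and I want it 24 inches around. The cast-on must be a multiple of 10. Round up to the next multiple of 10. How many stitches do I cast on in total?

10 / 4 = 2.5 sts per inch.
24 × 2.5 = 60.00 sts.
Next multiple of 10: 60.

60 stitches.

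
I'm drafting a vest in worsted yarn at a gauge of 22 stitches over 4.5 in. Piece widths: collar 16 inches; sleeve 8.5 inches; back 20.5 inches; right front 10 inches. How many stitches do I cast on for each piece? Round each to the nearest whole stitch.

collar 78; sleeve 42; back 100; right front 49.

Rate = 22/4.5 = 4.889 sts per in.
collar: 16 × 4.889 = 78.22 → 78.
sleeve: 8.5 × 4.889 = 41.56 → 42.
back: 20.5 × 4.889 = 100.22 → 100.
right front: 10 × 4.889 = 48.89 → 49.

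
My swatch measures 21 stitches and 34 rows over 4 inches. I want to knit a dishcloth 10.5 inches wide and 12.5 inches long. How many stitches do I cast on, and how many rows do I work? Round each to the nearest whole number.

Stitch gauge = 21/4 = 5.25 sts/in; 10.5 × 5.25 = 55.12 → 55 sts.
Row gauge = 34/4 = 8.5 rows/in; 12.5 × 8.5 = 106.25 → 106 rows.

Cast on 55 stitches and work 106 rows.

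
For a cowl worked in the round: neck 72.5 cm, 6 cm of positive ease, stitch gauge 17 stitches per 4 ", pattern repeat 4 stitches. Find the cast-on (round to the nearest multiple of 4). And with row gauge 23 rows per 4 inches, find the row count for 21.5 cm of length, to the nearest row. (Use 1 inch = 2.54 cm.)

Cast on 132 stitches; work 49 rows.

Finished = 72.5 + 6 = 78.5 cm.
78.5 cm × 1/2.54 = 30.91 inches.
17/4 = 4.25 sts per in; 30.91 × 4.25 = 131.35 sts.
Nearest multiple of 4 → 132.
21.5 cm = 8.46 inches; × 5.75 = 48.67 → 49 rows.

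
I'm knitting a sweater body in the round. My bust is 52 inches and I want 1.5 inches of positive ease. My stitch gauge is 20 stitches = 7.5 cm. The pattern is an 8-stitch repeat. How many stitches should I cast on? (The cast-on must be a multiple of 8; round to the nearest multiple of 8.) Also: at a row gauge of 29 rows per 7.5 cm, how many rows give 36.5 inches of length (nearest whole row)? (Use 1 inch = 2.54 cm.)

Cast on 360 stitches; work 358 rows.

Finished = 52 + 1.5 = 53.5 inches.
53.5 inches × 2.54 = 135.89 cm.
20/7.5 = 2.667 sts per cm; 135.89 × 2.667 = 362.37 sts.
Nearest multiple of 8 → 360.
36.5 inches = 92.71 cm; × 3.867 = 358.48 → 358 rows.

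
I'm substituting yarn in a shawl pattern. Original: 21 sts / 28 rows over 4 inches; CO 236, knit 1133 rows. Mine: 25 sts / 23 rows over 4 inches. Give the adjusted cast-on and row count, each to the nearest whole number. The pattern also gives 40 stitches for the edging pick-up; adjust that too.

Stitches: 236 × 25/21 = 280.95 → 281.
Rows: 1133 × 23/28 = 930.68 → 931.
edging pick-up: 40 × 25/21 = 47.62 → 48.

Cast on 281 stitches; work 931 rows; edging pick-up 48 stitches.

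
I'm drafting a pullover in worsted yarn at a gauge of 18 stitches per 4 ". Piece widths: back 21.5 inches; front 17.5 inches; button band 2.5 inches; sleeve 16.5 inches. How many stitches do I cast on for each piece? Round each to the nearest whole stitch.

back 97; front 79; button band 11; sleeve 74.

Rate = 18/4 = 4.5 sts per in.
back: 21.5 × 4.5 = 96.75 → 97.
front: 17.5 × 4.5 = 78.75 → 79.
button band: 2.5 × 4.5 = 11.25 → 11.
sleeve: 16.5 × 4.5 = 74.25 → 74.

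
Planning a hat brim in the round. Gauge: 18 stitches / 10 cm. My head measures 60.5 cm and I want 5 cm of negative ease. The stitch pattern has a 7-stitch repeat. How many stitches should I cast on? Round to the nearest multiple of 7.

Finished = 60.5 − 5 = 55.5 cm.
18 / 10 = 1.8 sts/cm.
55.5 × 1.8 = 99.90 sts.
Nearest multiple of 7: 98.

CO 98 sts.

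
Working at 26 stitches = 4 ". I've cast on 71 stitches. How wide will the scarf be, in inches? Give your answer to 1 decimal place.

26 stitches / 4 inch = 6.5 stitches per inch.
71 / 6.5 = 10.92 inches.

10.9 inches.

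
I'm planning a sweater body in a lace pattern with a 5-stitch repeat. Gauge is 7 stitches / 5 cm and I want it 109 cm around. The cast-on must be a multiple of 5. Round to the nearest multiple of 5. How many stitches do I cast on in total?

7 / 5 = 1.4 sts per cm.
109 × 1.4 = 152.60 sts.
Nearest multiple of 5: 155.

CO 155 sts.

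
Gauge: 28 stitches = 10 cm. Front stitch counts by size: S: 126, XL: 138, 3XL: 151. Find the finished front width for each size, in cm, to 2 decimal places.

S 45.00 cm; XL 49.29 cm; 3XL 53.93 cm.

28/10 = 2.8 sts per cm.
S: 126 / 2.8 = 45.000 → 45.00 cm.
XL: 138 / 2.8 = 49.286 → 49.29 cm.
3XL: 151 / 2.8 = 53.929 → 53.93 cm.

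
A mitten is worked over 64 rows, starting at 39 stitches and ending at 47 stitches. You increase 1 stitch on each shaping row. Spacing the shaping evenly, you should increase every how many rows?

Stitches to add: |47 − 39| = 8.
Shaping rows needed: 8 / 1 = 8.
64 rows / 8 = every 8 rows.

Increase every 8th row.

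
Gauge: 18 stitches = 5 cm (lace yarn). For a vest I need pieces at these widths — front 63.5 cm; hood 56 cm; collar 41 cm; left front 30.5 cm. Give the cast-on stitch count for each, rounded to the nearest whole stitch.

front 229; hood 202; collar 148; left front 110.

Rate = 18/5 = 3.6 sts per cm.
front: 63.5 × 3.6 = 228.60 → 229.
hood: 56 × 3.6 = 201.60 → 202.
collar: 41 × 3.6 = 147.60 → 148.
left front: 30.5 × 3.6 = 109.80 → 110.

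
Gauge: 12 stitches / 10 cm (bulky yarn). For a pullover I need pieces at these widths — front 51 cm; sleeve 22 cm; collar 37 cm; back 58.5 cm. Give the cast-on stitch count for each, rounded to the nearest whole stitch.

front 61; sleeve 26; collar 44; back 70.

Rate = 12/10 = 1.2 sts per cm.
front: 51 × 1.2 = 61.20 → 61.
sleeve: 22 × 1.2 = 26.40 → 26.
collar: 37 × 1.2 = 44.40 → 44.
back: 58.5 × 1.2 = 70.20 → 70.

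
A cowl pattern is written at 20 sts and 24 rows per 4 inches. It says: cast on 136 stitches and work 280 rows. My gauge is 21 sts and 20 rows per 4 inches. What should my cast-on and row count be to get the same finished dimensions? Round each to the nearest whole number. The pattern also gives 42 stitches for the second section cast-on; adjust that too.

Cast on 143 stitches; work 233 rows; second section cast-on 44 stitches.

Stitches: 136 × 21/20 = 142.80 → 143.
Rows: 280 × 20/24 = 233.33 → 233.
second section cast-on: 42 × 21/20 = 44.10 → 44.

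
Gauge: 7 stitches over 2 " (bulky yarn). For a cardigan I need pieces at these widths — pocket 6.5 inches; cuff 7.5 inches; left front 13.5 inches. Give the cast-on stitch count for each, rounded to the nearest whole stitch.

Rate = 7/2 = 3.5 sts per in.
pocket: 6.5 × 3.5 = 22.75 → 23.
cuff: 7.5 × 3.5 = 26.25 → 26.
left front: 13.5 × 3.5 = 47.25 → 47.

pocket 23; cuff 26; left front 47.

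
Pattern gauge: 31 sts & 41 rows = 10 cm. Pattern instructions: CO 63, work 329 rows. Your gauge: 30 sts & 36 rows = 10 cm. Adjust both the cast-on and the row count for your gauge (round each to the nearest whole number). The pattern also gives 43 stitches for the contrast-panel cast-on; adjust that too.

Cast on 61 stitches; work 289 rows; contrast-panel cast-on 42 stitches.

Stitches: 63 × 30/31 = 60.97 → 61.
Rows: 329 × 36/41 = 288.88 → 289.
contrast-panel cast-on: 43 × 30/31 = 41.61 → 42.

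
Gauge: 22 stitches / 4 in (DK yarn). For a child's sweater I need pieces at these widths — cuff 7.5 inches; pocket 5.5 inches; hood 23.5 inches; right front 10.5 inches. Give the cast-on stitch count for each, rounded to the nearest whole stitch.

cuff 41; pocket 30; hood 129; right front 58.

Rate = 22/4 = 5.5 sts per in.
cuff: 7.5 × 5.5 = 41.25 → 41.
pocket: 5.5 × 5.5 = 30.25 → 30.
hood: 23.5 × 5.5 = 129.25 → 129.
right front: 10.5 × 5.5 = 57.75 → 58.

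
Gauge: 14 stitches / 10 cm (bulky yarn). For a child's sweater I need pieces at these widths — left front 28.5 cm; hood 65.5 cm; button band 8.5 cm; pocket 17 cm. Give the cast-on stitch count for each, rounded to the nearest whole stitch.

left front 40; hood 92; button band 12; pocket 24.

Rate = 14/10 = 1.4 sts per cm.
left front: 28.5 × 1.4 = 39.90 → 40.
hood: 65.5 × 1.4 = 91.70 → 92.
button band: 8.5 × 1.4 = 11.90 → 12.
pocket: 17 × 1.4 = 23.80 → 24.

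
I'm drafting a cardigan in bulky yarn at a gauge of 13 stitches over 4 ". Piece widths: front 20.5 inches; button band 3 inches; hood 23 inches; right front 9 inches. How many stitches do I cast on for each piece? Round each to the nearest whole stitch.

Rate = 13/4 = 3.25 sts per in.
front: 20.5 × 3.25 = 66.62 → 67.
button band: 3 × 3.25 = 9.75 → 10.
hood: 23 × 3.25 = 74.75 → 75.
right front: 9 × 3.25 = 29.25 → 29.

front 67; button band 10; hood 75; right front 29.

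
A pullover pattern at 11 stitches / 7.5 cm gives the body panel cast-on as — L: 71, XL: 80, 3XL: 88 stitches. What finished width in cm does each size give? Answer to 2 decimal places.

L 48.41 cm; XL 54.55 cm; 3XL 60.00 cm.

11/7.5 = 1.467 sts per cm.
L: 71 / 1.467 = 48.409 → 48.41 cm.
XL: 80 / 1.467 = 54.545 → 54.55 cm.
3XL: 88 / 1.467 = 60.000 → 60.00 cm.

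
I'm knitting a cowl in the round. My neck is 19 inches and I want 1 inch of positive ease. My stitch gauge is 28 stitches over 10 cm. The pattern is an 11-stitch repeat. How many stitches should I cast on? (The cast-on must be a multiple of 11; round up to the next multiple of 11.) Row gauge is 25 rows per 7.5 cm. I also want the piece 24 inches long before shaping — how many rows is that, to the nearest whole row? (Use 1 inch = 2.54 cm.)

Cast on 143 stitches; work 203 rows.

Finished = 19 + 1 = 20 inches.
20 inches × 2.54 = 50.80 cm.
28/10 = 2.8 sts per cm; 50.80 × 2.8 = 142.24 sts.
Next multiple of 11 → 143.
24 inches = 60.96 cm; × 3.333 = 203.20 → 203 rows.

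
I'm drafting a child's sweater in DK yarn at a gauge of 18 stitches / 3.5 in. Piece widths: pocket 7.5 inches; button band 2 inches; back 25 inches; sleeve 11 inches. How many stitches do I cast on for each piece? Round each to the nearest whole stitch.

pocket 39; button band 10; back 129; sleeve 57.

Rate = 18/3.5 = 5.143 sts per in.
pocket: 7.5 × 5.143 = 38.57 → 39.
button band: 2 × 5.143 = 10.29 → 10.
back: 25 × 5.143 = 128.57 → 129.
sleeve: 11 × 5.143 = 56.57 → 57.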